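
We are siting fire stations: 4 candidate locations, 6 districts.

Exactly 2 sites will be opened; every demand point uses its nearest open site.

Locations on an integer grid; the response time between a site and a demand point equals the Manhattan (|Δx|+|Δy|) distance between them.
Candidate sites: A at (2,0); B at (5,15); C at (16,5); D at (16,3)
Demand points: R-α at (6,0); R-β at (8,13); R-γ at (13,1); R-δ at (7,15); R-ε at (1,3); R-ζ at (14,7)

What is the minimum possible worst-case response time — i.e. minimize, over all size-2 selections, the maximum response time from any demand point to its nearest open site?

Open {B, D}.
  Farthest demand point is R-ε at response time 15 (to D); all others are ≤ 15.
With {B, C} the worst case is 16.
With {A, B} the worst case is 17.
No size-2 selection achieves below 15.

15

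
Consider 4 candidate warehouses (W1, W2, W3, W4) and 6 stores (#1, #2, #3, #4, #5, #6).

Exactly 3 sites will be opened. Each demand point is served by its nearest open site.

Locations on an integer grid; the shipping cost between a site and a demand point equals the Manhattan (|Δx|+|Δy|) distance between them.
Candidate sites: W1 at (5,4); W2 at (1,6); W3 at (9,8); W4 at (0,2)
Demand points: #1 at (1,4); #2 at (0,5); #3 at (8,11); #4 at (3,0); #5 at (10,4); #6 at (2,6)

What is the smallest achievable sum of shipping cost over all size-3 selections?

19

Open {W2, W3, W4}.
  #1→W2 2, #2→W2 2, #3→W3 4, #4→W4 5, #5→W3 5, #6→W2 1  ⇒ total 19.
Compare {W1, W2, W3}: total 20.
Compare {W1, W2, W4}: total 25.
No size-3 selection does better; minimum is 19.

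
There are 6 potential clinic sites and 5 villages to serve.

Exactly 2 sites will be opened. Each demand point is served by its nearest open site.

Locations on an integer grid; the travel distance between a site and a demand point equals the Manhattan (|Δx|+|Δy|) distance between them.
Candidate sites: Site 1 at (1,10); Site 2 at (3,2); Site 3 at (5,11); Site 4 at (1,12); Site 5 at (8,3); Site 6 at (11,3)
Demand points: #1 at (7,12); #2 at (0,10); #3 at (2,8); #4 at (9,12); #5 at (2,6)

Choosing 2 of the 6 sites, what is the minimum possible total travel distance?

Open {Site 1, Site 3}.
  #1→Site 3 3, #2→Site 1 1, #3→Site 1 3, #4→Site 3 5, #5→Site 1 5  ⇒ total 17.
Compare {Site 1, Site 4}: total 23.
Compare {Site 3, Site 4}: total 23.
No size-2 selection does better; minimum is 17.

17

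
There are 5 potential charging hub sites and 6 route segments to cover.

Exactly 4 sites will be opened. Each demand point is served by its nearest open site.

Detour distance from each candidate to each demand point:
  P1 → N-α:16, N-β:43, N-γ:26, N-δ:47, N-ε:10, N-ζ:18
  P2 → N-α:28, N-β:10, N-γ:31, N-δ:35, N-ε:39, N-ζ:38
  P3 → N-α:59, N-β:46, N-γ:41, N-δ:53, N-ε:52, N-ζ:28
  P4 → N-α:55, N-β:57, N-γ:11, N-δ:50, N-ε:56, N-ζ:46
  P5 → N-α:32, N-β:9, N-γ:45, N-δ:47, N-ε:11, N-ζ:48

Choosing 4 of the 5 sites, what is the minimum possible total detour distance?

Open {P1, P2, P4, P5}.
  N-α→P1 16, N-β→P5 9, N-γ→P4 11, N-δ→P2 35, N-ε→P1 10, N-ζ→P1 18  ⇒ total 99.
Compare {P1, P2, P3, P4}: total 100.
Compare {P1, P3, P4, P5}: total 111.
No size-4 selection does better; minimum is 99.

99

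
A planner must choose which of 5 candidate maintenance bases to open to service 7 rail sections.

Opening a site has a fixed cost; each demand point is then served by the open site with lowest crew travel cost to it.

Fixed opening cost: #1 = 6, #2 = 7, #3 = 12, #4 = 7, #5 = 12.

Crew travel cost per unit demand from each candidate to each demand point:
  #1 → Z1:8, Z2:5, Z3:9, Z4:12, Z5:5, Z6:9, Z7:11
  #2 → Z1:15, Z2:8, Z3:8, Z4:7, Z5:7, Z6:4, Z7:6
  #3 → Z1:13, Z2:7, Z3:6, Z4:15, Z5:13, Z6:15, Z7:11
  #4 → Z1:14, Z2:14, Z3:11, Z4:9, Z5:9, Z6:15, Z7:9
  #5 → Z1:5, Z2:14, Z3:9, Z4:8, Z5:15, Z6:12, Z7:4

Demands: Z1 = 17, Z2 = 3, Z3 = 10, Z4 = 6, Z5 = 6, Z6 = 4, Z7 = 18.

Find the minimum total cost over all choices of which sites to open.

357

Open {#1, #2, #3, #5}: assign each demand point to its cheapest open site.
  Z1→#5 17×5=85, Z2→#1 3×5=15, Z3→#3 10×6=60, Z4→#2 6×7=42, Z5→#1 6×5=30, Z6→#2 4×4=16, Z7→#5 18×4=72
  crew travel cost 320, fixed 37 → total 357.
Compare {#1, #2, #3, #4, #5}: crew travel cost 320 + fixed 44 = 364.
Compare {#1, #2, #5}: crew travel cost 340 + fixed 25 = 365.
Compare {#2, #3, #5}: crew travel cost 338 + fixed 31 = 369.
All other subsets cost ≥ 364. Minimum total cost: 357.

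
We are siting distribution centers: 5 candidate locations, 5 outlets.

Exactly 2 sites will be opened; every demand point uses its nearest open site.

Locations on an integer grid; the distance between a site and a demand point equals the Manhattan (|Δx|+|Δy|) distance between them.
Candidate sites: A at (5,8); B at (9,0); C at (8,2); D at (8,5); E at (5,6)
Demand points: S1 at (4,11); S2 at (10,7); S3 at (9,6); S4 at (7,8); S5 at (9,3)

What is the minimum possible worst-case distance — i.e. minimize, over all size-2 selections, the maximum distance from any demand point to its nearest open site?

4

Open {A, D}.
  Farthest demand point is S1 at distance 4 (to A); all others are ≤ 4.
With {A, B} the worst case is 6.
With {A, C} the worst case is 6.
No size-2 selection achieves below 4.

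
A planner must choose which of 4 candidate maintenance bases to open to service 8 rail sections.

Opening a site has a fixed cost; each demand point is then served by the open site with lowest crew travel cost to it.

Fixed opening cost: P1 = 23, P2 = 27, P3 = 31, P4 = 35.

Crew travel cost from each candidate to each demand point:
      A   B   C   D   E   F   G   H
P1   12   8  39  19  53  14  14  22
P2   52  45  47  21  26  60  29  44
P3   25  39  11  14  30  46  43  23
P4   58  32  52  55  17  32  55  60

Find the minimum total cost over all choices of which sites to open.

179

Open {P1, P3}: assign each demand point to its cheapest open site.
  A→P1 12, B→P1 8, C→P3 11, D→P3 14, E→P3 30, F→P1 14, G→P1 14, H→P1 22
  crew travel cost 125, fixed 54 → total 179.
Compare {P1, P3, P4}: crew travel cost 112 + fixed 89 = 201.
Compare {P1, P2, P3}: crew travel cost 121 + fixed 81 = 202.
Compare {P1, P4}: crew travel cost 145 + fixed 58 = 203.
All other subsets cost ≥ 201. Minimum total cost: 179.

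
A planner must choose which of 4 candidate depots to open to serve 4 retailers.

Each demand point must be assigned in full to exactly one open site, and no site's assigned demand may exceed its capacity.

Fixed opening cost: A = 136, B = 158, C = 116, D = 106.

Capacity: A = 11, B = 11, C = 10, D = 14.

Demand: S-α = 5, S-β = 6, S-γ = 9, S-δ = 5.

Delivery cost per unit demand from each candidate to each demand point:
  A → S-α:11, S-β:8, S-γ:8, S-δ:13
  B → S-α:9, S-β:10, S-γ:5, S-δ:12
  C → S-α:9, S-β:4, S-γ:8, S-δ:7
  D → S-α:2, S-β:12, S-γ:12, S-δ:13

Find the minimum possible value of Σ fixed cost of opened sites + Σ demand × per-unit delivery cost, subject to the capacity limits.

Open {A, D}; cheapest assignment that respects the capacities:
  A (cap 11, load 11): S-β, S-δ — cost 6×8 + 5×13 = 113
  D (cap 14, load 14): S-α, S-γ — cost 5×2 + 9×12 = 118
  Shipping 231, fixed 242 → total 473.
  Any other capacity-feasible assignment to {A, D} ships for at least 231.
Compare {B, D}: its best feasible assignment gives total 502.
Compare {B, C, D}: its best feasible assignment gives total 524.
Every other set of open sites that can feasibly serve all demand totals ≥ 502 even under its best assignment. Minimum: 473.

473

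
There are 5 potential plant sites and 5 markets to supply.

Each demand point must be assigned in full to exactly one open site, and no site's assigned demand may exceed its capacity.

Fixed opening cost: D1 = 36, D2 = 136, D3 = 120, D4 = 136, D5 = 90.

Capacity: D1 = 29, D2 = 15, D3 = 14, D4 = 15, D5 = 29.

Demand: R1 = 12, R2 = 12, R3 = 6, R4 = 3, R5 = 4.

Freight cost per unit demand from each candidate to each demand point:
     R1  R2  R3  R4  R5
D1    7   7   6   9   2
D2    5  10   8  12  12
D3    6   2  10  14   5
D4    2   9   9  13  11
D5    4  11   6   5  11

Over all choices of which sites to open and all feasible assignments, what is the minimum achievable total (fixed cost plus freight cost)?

Open {D1, D5}; cheapest assignment that respects the capacities:
  D1 (cap 29, load 22): R2, R3, R5 — cost 12×7 + 6×6 + 4×2 = 128
  D5 (cap 29, load 15): R1, R4 — cost 12×4 + 3×5 = 63
  Shipping 191, fixed 126 → total 317.
  Any other capacity-feasible assignment to {D1, D5} ships for at least 191.
Compare {D1, D3}: its best feasible assignment gives total 335.
Compare {D1, D4}: its best feasible assignment gives total 351.
Every other set of open sites that can feasibly serve all demand totals ≥ 335 even under its best assignment. Minimum: 317.

317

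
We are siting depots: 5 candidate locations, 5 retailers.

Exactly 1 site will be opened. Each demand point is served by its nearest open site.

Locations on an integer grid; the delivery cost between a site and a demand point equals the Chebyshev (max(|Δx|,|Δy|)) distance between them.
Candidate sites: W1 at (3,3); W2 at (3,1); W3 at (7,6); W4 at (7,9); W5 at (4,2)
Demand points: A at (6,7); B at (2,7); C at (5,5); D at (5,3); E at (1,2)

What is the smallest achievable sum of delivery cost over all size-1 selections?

Open {W1}.
  A→W1 4, B→W1 4, C→W1 2, D→W1 2, E→W1 2  ⇒ total 14.
Compare {W3}: total 17.
Compare {W5}: total 17.
No size-1 selection does better; minimum is 14.

14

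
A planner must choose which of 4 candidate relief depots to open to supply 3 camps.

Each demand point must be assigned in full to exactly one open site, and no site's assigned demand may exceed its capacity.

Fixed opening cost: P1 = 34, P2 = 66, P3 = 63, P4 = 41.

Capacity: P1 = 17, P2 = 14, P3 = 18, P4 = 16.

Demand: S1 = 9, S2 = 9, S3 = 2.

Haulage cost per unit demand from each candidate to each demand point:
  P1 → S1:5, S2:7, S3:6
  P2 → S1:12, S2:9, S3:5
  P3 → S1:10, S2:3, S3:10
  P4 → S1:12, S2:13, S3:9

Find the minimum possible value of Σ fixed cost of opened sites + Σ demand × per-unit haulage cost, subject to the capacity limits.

181

Open {P1, P3}; cheapest assignment that respects the capacities:
  P1 (cap 17, load 11): S1, S3 — cost 9×5 + 2×6 = 57
  P3 (cap 18, load 9): S2 — cost 9×3 = 27
  Shipping 84, fixed 97 → total 181.
  Any other capacity-feasible assignment to {P1, P3} ships for at least 84.
Compare {P1, P3, P4}: its best feasible assignment gives total 222.
Compare {P1, P2}: its best feasible assignment gives total 236.
Every other set of open sites that can feasibly serve all demand totals ≥ 222 even under its best assignment. Minimum: 181.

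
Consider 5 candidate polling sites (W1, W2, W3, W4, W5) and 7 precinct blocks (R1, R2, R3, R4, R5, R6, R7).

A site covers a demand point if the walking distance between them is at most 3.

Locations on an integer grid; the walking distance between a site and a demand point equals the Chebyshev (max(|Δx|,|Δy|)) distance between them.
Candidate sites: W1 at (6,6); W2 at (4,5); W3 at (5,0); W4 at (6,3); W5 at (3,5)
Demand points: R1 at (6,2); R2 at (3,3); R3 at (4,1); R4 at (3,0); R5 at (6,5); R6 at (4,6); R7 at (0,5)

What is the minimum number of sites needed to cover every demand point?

Coverage sets (demand points within 3 of each site):
  W1: {R2, R5, R6}
  W2: {R1, R2, R5, R6}
  W3: {R1, R2, R3, R4}
  W4: {R1, R2, R3, R4, R5, R6}
  W5: {R1, R2, R5, R6, R7}
No single site covers all 7 demand points.
But {W3, W5} covers everything, so the minimum is 2.

2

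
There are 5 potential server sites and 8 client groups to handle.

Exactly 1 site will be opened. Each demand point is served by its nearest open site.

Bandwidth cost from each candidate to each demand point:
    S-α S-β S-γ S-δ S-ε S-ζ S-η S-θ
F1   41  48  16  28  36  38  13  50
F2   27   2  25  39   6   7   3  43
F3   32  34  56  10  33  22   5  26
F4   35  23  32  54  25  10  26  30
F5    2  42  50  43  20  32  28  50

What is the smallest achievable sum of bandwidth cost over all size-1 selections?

152

Open {F2}.
  S-α→F2 27, S-β→F2 2, S-γ→F2 25, S-δ→F2 39, S-ε→F2 6, S-ζ→F2 7, S-η→F2 3, S-θ→F2 43  ⇒ total 152.
Compare {F3}: total 218.
Compare {F4}: total 235.
No size-1 selection does better; minimum is 152.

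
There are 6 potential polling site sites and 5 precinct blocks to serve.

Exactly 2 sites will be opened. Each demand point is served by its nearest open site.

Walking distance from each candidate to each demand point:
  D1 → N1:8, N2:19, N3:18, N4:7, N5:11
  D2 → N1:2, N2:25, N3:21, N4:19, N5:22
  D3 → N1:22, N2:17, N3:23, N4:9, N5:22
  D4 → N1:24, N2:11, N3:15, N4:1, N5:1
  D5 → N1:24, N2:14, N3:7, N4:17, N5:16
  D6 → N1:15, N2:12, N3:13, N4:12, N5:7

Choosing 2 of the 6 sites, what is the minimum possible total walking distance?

30

Open {D2, D4}.
  N1→D2 2, N2→D4 11, N3→D4 15, N4→D4 1, N5→D4 1  ⇒ total 30.
Compare {D1, D4}: total 36.
Compare {D4, D6}: total 41.
No size-2 selection does better; minimum is 30.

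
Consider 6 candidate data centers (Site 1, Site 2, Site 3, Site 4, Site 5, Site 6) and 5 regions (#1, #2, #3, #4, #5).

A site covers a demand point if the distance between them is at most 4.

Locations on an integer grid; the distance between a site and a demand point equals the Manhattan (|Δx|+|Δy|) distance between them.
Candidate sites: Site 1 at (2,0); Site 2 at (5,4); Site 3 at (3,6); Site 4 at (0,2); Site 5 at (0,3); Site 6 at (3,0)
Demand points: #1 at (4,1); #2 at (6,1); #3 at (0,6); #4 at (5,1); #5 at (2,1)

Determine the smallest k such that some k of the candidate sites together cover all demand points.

Coverage sets (demand points within 4 of each site):
  Site 1: {#1, #4, #5}
  Site 2: {#1, #2, #4}
  Site 3: {#3}
  Site 4: {#3, #5}
  Site 5: {#3, #5}
  Site 6: {#1, #2, #4, #5}
No single site covers all 5 demand points.
But {Site 2, Site 4} covers everything, so the minimum is 2.

2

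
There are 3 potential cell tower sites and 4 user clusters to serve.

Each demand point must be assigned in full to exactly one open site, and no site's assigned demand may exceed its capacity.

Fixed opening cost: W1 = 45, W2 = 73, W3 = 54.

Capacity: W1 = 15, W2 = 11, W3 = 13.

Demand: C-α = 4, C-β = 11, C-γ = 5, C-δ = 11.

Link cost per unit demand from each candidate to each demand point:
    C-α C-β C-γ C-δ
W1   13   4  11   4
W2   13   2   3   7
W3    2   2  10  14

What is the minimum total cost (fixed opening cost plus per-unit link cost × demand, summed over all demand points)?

Open {W1, W2, W3}; cheapest assignment that respects the capacities:
  W1 (cap 15, load 11): C-δ — cost 11×4 = 44
  W2 (cap 11, load 11): C-β — cost 11×2 = 22
  W3 (cap 13, load 9): C-α, C-γ — cost 4×2 + 5×10 = 58
  Shipping 124, fixed 172 → total 296.
  Any other capacity-feasible assignment to {W1, W2, W3} ships for at least 124.
Total demand is 31 and no other set of sites has combined capacity ≥ 31, so {W1, W2, W3} is the only feasible choice of open sites. Minimum: 296.

296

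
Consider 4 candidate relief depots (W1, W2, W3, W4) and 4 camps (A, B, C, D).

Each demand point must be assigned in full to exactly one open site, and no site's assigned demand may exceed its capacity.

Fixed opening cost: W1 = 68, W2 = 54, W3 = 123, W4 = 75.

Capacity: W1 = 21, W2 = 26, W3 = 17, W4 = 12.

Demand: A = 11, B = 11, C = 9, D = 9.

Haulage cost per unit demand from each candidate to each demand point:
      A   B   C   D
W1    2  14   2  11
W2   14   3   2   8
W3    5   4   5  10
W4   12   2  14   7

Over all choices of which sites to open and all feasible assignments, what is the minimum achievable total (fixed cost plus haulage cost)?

267

Open {W1, W2}; cheapest assignment that respects the capacities:
  W1 (cap 21, load 20): A, C — cost 11×2 + 9×2 = 40
  W2 (cap 26, load 20): B, D — cost 11×3 + 9×8 = 105
  Shipping 145, fixed 122 → total 267.
  Any other capacity-feasible assignment to {W1, W2} ships for at least 145.
Compare {W1, W2, W4}: its best feasible assignment gives total 331.
Compare {W1, W2, W3}: its best feasible assignment gives total 390.
Every other set of open sites that can feasibly serve all demand totals ≥ 331 even under its best assignment. Minimum: 267.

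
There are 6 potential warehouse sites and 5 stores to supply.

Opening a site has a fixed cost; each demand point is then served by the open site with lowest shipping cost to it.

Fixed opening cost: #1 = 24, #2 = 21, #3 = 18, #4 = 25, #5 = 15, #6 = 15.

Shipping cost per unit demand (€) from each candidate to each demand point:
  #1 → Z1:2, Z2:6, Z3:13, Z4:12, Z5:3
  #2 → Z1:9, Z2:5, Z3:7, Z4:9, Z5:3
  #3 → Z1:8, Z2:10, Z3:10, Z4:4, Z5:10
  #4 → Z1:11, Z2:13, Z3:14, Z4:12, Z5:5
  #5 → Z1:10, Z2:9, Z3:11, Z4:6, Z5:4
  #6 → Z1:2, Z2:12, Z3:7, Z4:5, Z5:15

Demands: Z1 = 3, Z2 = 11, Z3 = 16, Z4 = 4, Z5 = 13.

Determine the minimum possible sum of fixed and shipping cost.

Open {#2, #6}: assign each demand point to its cheapest open site.
  Z1→#6 3×2=6, Z2→#2 11×5=55, Z3→#2 16×7=112, Z4→#6 4×5=20, Z5→#2 13×3=39
  shipping cost 232, fixed 36 → total 268.
Compare {#1, #6}: shipping cost 243 + fixed 39 = 282.
Compare {#2, #3, #6}: shipping cost 228 + fixed 54 = 282.
Compare {#2, #5, #6}: shipping cost 232 + fixed 51 = 283.
All other subsets cost ≥ 282. Minimum total cost: 268.

268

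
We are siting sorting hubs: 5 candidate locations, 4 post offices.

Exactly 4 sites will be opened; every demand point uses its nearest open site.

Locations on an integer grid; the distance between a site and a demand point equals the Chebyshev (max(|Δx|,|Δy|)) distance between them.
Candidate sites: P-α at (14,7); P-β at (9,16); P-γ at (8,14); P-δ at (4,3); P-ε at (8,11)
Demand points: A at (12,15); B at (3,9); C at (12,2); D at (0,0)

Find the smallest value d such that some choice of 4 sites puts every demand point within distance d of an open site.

Open {P-α, P-β, P-γ, P-δ}.
  Farthest demand point is B at distance 5 (to P-γ); all others are ≤ 5.
With {P-α, P-β, P-δ, P-ε} the worst case is 5.
With {P-α, P-γ, P-δ, P-ε} the worst case is 5.
No size-4 selection achieves below 5.

5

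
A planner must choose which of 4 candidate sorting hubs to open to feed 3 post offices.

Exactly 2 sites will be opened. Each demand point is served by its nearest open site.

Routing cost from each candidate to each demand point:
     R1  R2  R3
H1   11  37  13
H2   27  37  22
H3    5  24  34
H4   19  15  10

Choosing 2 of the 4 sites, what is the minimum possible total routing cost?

30

Open {H3, H4}.
  R1→H3 5, R2→H4 15, R3→H4 10  ⇒ total 30.
Compare {H1, H4}: total 36.
Compare {H1, H3}: total 42.
No size-2 selection does better; minimum is 30.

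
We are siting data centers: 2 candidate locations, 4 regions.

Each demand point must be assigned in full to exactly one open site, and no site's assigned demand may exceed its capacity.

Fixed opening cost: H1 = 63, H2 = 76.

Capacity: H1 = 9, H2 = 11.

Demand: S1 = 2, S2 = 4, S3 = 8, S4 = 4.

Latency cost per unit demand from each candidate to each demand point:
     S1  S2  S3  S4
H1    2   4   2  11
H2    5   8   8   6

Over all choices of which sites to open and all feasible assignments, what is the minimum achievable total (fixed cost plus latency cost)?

221

Open {H1, H2}; cheapest assignment that respects the capacities:
  H1 (cap 9, load 8): S3 — cost 8×2 = 16
  H2 (cap 11, load 10): S1, S2, S4 — cost 2×5 + 4×8 + 4×6 = 66
  Shipping 82, fixed 139 → total 221.
  Any other capacity-feasible assignment to {H1, H2} ships for at least 82.
Total demand is 18 and no other set of sites has combined capacity ≥ 18, so {H1, H2} is the only feasible choice of open sites. Minimum: 221.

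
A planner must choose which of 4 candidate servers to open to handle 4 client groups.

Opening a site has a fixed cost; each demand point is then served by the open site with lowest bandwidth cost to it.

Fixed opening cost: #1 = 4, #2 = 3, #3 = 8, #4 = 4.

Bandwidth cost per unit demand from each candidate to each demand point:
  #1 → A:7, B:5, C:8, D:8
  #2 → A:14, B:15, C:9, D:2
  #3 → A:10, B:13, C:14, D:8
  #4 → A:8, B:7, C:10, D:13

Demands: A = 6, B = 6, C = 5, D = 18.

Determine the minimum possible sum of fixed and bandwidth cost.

Open {#1, #2}: assign each demand point to its cheapest open site.
  A→#1 6×7=42, B→#1 6×5=30, C→#1 5×8=40, D→#2 18×2=36
  bandwidth cost 148, fixed 7 → total 155.
Compare {#1, #2, #4}: bandwidth cost 148 + fixed 11 = 159.
Compare {#1, #2, #3}: bandwidth cost 148 + fixed 15 = 163.
Compare {#1, #2, #3, #4}: bandwidth cost 148 + fixed 19 = 167.
All other subsets cost ≥ 159. Minimum total cost: 155.

155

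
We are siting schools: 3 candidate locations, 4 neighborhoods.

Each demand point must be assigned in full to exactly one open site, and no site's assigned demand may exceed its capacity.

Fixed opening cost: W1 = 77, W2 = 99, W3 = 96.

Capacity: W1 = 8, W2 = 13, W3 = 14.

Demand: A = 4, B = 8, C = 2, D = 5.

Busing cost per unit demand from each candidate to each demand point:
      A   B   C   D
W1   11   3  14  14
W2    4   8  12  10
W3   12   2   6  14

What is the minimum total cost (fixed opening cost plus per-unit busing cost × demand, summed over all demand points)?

Open {W2, W3}; cheapest assignment that respects the capacities:
  W2 (cap 13, load 9): A, D — cost 4×4 + 5×10 = 66
  W3 (cap 14, load 10): B, C — cost 8×2 + 2×6 = 28
  Shipping 94, fixed 195 → total 289.
  Any other capacity-feasible assignment to {W2, W3} ships for at least 94.
Compare {W1, W2}: its best feasible assignment gives total 290.
Compare {W1, W3}: its best feasible assignment gives total 319.
Every other set of open sites that can feasibly serve all demand totals ≥ 290 even under its best assignment. Minimum: 289.

289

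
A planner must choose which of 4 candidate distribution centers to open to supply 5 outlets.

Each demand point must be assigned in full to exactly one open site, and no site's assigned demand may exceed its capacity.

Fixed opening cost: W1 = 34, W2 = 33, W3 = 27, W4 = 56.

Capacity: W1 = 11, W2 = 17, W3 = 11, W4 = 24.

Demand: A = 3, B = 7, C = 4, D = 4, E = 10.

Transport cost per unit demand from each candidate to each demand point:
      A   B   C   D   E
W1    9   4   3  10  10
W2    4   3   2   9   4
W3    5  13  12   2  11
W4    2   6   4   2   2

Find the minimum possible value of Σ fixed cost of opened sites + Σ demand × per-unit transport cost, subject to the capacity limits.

152

Open {W2, W4}; cheapest assignment that respects the capacities:
  W2 (cap 17, load 11): B, C — cost 7×3 + 4×2 = 29
  W4 (cap 24, load 17): A, D, E — cost 3×2 + 4×2 + 10×2 = 34
  Shipping 63, fixed 89 → total 152.
  Any other capacity-feasible assignment to {W2, W4} ships for at least 63.
Compare {W1, W4}: its best feasible assignment gives total 164.
Compare {W3, W4}: its best feasible assignment gives total 175.
Every other set of open sites that can feasibly serve all demand totals ≥ 164 even under its best assignment. Minimum: 152.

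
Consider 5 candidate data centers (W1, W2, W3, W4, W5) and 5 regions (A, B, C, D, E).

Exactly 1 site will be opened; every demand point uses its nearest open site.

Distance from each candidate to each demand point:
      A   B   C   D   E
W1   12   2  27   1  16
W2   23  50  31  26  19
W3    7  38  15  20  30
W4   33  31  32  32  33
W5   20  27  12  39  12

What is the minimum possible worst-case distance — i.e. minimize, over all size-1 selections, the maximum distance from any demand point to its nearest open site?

27

Open {W1}.
  Farthest demand point is C at distance 27 (to W1); all others are ≤ 27.
With {W4} the worst case is 33.
With {W3} the worst case is 38.
No size-1 selection achieves below 27.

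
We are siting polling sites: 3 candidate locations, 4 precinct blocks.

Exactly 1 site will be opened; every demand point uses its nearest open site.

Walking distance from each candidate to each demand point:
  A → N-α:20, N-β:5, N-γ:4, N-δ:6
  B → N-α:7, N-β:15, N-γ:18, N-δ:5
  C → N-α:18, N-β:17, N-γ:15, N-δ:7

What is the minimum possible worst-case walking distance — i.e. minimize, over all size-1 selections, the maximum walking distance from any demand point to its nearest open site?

18

Open {B}.
  Farthest demand point is N-γ at walking distance 18 (to B); all others are ≤ 18.
With {C} the worst case is 18.
With {A} the worst case is 20.
No size-1 selection achieves below 18.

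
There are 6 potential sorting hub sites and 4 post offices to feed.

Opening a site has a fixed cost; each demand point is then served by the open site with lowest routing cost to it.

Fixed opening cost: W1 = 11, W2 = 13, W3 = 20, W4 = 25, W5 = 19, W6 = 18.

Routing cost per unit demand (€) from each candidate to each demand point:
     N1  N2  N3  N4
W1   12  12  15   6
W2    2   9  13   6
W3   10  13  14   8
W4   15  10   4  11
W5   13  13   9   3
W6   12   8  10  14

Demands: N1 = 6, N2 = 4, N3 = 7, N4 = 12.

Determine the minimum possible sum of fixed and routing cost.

Open {W2, W4, W5}: assign each demand point to its cheapest open site.
  N1→W2 6×2=12, N2→W2 4×9=36, N3→W4 7×4=28, N4→W5 12×3=36
  routing cost 112, fixed 57 → total 169.
Compare {W2, W5}: routing cost 147 + fixed 32 = 179.
Compare {W1, W2, W4, W5}: routing cost 112 + fixed 68 = 180.
Compare {W2, W4, W5, W6}: routing cost 108 + fixed 75 = 183.
All other subsets cost ≥ 179. Minimum total cost: 169.

169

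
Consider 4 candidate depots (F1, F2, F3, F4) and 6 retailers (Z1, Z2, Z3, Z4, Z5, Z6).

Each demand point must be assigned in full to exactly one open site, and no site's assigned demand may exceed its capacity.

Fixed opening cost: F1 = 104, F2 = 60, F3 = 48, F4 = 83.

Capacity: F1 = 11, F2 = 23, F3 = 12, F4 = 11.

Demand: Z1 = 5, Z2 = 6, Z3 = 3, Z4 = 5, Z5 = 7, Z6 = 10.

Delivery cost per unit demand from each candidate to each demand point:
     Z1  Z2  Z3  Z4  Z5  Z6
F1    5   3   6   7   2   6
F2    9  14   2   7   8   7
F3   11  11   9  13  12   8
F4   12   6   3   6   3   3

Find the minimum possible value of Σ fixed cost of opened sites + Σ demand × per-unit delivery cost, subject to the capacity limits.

Open {F1, F2, F4}; cheapest assignment that respects the capacities:
  F1 (cap 11, load 11): Z1, Z2 — cost 5×5 + 6×3 = 43
  F2 (cap 23, load 15): Z3, Z4, Z5 — cost 3×2 + 5×7 + 7×8 = 97
  F4 (cap 11, load 10): Z6 — cost 10×3 = 30
  Shipping 170, fixed 247 → total 417.
  Any other capacity-feasible assignment to {F1, F2, F4} ships for at least 170.
Compare {F2, F3, F4}: its best feasible assignment gives total 429.
Compare {F1, F2, F3}: its best feasible assignment gives total 432.
Every other set of open sites that can feasibly serve all demand totals ≥ 429 even under its best assignment. Minimum: 417.

417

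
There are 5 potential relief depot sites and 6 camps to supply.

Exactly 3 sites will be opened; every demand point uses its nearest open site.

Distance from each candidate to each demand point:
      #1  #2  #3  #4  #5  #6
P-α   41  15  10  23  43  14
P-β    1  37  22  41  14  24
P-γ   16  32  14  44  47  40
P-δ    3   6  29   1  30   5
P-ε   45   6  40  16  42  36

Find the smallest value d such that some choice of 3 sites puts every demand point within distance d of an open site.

14

Open {P-α, P-β, P-δ}.
  Farthest demand point is #5 at distance 14 (to P-β); all others are ≤ 14.
With {P-β, P-γ, P-δ} the worst case is 14.
With {P-α, P-β, P-ε} the worst case is 16.
No size-3 selection achieves below 14.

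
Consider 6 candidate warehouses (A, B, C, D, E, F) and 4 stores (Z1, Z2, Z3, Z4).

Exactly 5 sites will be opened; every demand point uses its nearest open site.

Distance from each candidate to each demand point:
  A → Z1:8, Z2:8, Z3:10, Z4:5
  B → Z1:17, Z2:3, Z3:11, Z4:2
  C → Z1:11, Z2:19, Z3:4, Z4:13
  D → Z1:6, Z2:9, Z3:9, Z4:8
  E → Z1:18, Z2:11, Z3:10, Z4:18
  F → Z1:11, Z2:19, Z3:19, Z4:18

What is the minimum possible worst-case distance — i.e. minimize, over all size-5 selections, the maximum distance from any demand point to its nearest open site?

Open {A, B, C, D, E}.
  Farthest demand point is Z1 at distance 6 (to D); all others are ≤ 6.
With {A, B, C, D, F} the worst case is 6.
With {B, C, D, E, F} the worst case is 6.
No size-5 selection achieves below 6.

6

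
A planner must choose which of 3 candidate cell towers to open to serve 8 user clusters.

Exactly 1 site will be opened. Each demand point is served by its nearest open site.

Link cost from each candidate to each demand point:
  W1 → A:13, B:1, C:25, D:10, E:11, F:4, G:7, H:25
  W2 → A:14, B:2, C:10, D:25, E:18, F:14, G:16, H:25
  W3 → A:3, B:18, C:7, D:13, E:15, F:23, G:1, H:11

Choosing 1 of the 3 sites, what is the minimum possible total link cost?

Open {W3}.
  A→W3 3, B→W3 18, C→W3 7, D→W3 13, E→W3 15, F→W3 23, G→W3 1, H→W3 11  ⇒ total 91.
Compare {W1}: total 96.
Compare {W2}: total 124.

91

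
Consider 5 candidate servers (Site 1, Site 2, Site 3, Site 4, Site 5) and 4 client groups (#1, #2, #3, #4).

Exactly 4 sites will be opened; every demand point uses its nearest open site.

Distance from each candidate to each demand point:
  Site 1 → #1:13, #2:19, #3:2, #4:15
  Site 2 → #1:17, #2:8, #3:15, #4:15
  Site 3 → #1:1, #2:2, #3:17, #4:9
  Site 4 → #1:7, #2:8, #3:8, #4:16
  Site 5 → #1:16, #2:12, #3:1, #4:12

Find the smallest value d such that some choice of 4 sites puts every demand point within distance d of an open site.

Open {Site 1, Site 2, Site 3, Site 4}.
  Farthest demand point is #4 at distance 9 (to Site 3); all others are ≤ 9.
With {Site 1, Site 2, Site 3, Site 5} the worst case is 9.
With {Site 1, Site 3, Site 4, Site 5} the worst case is 9.
No size-4 selection achieves below 9.

9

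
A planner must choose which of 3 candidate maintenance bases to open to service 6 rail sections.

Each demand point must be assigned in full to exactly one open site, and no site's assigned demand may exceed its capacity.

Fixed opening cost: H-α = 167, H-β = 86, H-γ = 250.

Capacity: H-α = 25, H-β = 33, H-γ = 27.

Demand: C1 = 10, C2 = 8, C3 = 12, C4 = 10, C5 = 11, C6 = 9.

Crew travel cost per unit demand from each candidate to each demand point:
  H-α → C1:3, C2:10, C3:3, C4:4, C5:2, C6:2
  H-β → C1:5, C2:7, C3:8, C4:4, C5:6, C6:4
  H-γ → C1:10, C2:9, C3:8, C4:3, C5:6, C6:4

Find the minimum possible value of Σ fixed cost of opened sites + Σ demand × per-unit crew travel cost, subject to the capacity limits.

686

Open {H-β, H-γ}; cheapest assignment that respects the capacities:
  H-β (cap 33, load 33): C1, C3, C5 — cost 10×5 + 12×8 + 11×6 = 212
  H-γ (cap 27, load 27): C2, C4, C6 — cost 8×9 + 10×3 + 9×4 = 138
  Shipping 350, fixed 336 → total 686.
  Any other capacity-feasible assignment to {H-β, H-γ} ships for at least 350.
Compare {H-α, H-β, H-γ}: its best feasible assignment gives total 733.
Every other set of open sites that can feasibly serve all demand totals ≥ 733 even under its best assignment. Minimum: 686.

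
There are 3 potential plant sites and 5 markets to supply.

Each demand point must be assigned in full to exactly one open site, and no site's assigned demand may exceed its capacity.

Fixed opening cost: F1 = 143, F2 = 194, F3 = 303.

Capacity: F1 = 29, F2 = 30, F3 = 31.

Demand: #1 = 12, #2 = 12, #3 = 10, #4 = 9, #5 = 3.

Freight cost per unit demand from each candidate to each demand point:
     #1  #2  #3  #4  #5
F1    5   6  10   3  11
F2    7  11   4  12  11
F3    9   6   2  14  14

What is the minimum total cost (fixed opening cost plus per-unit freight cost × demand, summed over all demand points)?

593

Open {F1, F2}; cheapest assignment that respects the capacities:
  F1 (cap 29, load 24): #2, #4, #5 — cost 12×6 + 9×3 + 3×11 = 132
  F2 (cap 30, load 22): #1, #3 — cost 12×7 + 10×4 = 124
  Shipping 256, fixed 337 → total 593.
  Any other capacity-feasible assignment to {F1, F2} ships for at least 256.
Compare {F1, F3}: its best feasible assignment gives total 658.
Compare {F2, F3}: its best feasible assignment gives total 814.
Every other set of open sites that can feasibly serve all demand totals ≥ 658 even under its best assignment. Minimum: 593.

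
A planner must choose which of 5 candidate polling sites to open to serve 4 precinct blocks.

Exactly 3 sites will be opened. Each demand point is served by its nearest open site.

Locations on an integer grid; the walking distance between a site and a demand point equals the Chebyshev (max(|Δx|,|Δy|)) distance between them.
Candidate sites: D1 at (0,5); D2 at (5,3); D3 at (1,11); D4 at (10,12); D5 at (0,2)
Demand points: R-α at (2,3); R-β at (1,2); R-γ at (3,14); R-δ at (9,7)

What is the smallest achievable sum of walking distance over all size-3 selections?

Open {D2, D3, D5}.
  R-α→D5 2, R-β→D5 1, R-γ→D3 3, R-δ→D2 4  ⇒ total 10.
Compare {D3, D4, D5}: total 11.
Compare {D1, D2, D3}: total 12.
No size-3 selection does better; minimum is 10.

10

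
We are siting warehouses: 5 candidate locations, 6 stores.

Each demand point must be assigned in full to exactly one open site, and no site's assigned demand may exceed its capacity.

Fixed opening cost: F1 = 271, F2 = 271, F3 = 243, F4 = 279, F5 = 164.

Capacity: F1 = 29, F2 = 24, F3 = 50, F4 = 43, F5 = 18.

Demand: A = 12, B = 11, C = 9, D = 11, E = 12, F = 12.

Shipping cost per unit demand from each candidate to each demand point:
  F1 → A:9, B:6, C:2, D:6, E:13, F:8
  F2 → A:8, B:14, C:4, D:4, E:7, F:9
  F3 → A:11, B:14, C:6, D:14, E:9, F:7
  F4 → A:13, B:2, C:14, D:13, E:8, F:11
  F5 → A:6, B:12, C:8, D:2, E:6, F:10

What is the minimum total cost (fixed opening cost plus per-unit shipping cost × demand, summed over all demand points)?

Open {F1, F3}; cheapest assignment that respects the capacities:
  F1 (cap 29, load 22): B, D — cost 11×6 + 11×6 = 132
  F3 (cap 50, load 45): A, C, E, F — cost 12×11 + 9×6 + 12×9 + 12×7 = 378
  Shipping 510, fixed 514 → total 1024.
  Any other capacity-feasible assignment to {F1, F3} ships for at least 510.
Compare {F3, F4}: its best feasible assignment gives total 1053.
Compare {F2, F3}: its best feasible assignment gives total 1054.
Every other set of open sites that can feasibly serve all demand totals ≥ 1053 even under its best assignment. Minimum: 1024.

1024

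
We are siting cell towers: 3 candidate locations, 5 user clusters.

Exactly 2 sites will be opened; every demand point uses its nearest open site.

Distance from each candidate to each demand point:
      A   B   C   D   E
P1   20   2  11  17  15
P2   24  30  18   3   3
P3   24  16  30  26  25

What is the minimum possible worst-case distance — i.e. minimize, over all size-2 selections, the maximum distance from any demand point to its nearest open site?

Open {P1, P2}.
  Farthest demand point is A at distance 20 (to P1); all others are ≤ 20.
With {P1, P3} the worst case is 20.
With {P2, P3} the worst case is 24.
No size-2 selection achieves below 20.

20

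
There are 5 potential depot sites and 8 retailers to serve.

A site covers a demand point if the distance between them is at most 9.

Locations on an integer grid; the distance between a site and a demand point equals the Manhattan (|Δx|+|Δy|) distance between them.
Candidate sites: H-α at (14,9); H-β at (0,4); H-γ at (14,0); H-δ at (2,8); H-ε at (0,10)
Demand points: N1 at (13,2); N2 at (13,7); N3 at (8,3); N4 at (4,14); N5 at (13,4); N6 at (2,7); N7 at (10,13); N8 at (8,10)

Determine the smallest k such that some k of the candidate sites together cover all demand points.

3

Coverage sets (demand points within 9 of each site):
  H-α: {N1, N2, N5, N7, N8}
  H-β: {N3, N6}
  H-γ: {N1, N2, N3, N5}
  H-δ: {N4, N6, N8}
  H-ε: {N4, N6, N8}
No 2 sites suffice: every size-2 union leaves at least one demand point uncovered.
But {H-α, H-β, H-δ} covers everything, so the minimum is 3.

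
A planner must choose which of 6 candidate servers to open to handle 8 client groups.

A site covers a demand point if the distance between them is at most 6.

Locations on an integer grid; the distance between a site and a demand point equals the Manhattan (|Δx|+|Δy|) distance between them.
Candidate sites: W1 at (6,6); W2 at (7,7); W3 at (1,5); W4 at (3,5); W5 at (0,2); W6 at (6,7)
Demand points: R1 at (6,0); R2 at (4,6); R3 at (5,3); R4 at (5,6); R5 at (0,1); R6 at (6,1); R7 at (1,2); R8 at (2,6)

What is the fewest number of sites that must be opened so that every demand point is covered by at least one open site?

2

Coverage sets (demand points within 6 of each site):
  W1: {R1, R2, R3, R4, R6, R8}
  W2: {R2, R3, R4, R8}
  W3: {R2, R3, R4, R5, R7, R8}
  W4: {R2, R3, R4, R7, R8}
  W5: {R3, R5, R7, R8}
  W6: {R2, R3, R4, R6, R8}
No single site covers all 8 demand points.
But {W1, W3} covers everything, so the minimum is 2.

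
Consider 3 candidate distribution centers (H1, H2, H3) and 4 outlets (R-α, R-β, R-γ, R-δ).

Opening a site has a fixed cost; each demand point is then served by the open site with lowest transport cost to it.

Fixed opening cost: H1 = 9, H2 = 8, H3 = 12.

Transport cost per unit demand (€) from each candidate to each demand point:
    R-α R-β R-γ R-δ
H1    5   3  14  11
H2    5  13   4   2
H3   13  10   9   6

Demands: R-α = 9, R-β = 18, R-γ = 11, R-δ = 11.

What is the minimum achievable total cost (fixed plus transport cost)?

182

Open {H1, H2}: assign each demand point to its cheapest open site.
  R-α→H1 9×5=45, R-β→H1 18×3=54, R-γ→H2 11×4=44, R-δ→H2 11×2=22
  transport cost 165, fixed 17 → total 182.
Compare {H1, H2, H3}: transport cost 165 + fixed 29 = 194.
Compare {H1, H3}: transport cost 264 + fixed 21 = 285.
Compare {H2, H3}: transport cost 291 + fixed 20 = 311.
All other subsets cost ≥ 194. Minimum total cost: 182.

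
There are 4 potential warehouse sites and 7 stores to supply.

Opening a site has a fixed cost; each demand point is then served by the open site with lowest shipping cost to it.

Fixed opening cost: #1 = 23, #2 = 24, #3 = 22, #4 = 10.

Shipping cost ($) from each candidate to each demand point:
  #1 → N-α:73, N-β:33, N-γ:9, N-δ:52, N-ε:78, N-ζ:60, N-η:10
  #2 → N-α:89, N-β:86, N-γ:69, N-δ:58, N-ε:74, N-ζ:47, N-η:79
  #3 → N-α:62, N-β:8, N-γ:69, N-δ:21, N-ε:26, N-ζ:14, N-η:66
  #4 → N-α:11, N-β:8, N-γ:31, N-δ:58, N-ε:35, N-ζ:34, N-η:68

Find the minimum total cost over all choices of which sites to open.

Open {#1, #3, #4}: assign each demand point to its cheapest open site.
  N-α→#4 11, N-β→#3 8, N-γ→#1 9, N-δ→#3 21, N-ε→#3 26, N-ζ→#3 14, N-η→#1 10
  shipping cost 99, fixed 55 → total 154.
Compare {#1, #2, #3, #4}: shipping cost 99 + fixed 79 = 178.
Compare {#1, #4}: shipping cost 159 + fixed 33 = 192.
Compare {#1, #3}: shipping cost 150 + fixed 45 = 195.
All other subsets cost ≥ 178. Minimum total cost: 154.

154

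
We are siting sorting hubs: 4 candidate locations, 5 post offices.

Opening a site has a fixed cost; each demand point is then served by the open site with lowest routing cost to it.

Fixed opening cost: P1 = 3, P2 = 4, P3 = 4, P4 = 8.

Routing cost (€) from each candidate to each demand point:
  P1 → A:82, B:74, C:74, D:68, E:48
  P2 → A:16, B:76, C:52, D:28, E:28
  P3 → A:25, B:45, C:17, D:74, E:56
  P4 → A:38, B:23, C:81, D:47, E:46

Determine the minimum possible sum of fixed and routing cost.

128

Open {P2, P3, P4}: assign each demand point to its cheapest open site.
  A→P2 16, B→P4 23, C→P3 17, D→P2 28, E→P2 28
  routing cost 112, fixed 16 → total 128.
Compare {P1, P2, P3, P4}: routing cost 112 + fixed 19 = 131.
Compare {P2, P3}: routing cost 134 + fixed 8 = 142.
Compare {P1, P2, P3}: routing cost 134 + fixed 11 = 145.
All other subsets cost ≥ 131. Minimum total cost: 128.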